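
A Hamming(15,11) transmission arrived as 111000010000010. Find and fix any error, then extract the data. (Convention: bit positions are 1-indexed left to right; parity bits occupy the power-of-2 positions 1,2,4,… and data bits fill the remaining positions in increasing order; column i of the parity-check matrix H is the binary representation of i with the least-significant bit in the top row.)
Syndrome s = H · r^T (mod 2), r = 111000010000010:
  s[0] = (101010101010101)·(111000010000010) mod 2 = 1+0+1+0+0+0+0+0+0+0+0+0+0+0+0 mod 2 = 0
  s[1] = (011001100110011)·(111000010000010) mod 2 = 0+1+1+0+0+0+0+0+0+0+0+0+0+1+0 mod 2 = 1
  s[2] = (000111100001111)·(111000010000010) mod 2 = 0+0+0+0+0+0+0+0+0+0+0+0+0+1+0 mod 2 = 1
  s[3] = (000000011111111)·(111000010000010) mod 2 = 0+0+0+0+0+0+0+1+0+0+0+0+0+1+0 mod 2 = 0
Syndrome = 0110
Column 6 of H equals this syndrome → error at bit 6 (1-indexed).
Flip bit 6: 111000010000010 → 111001010000010
Extract data bits at positions {3,5,6,7,9,10,11,12,13,14,15}: 10100000010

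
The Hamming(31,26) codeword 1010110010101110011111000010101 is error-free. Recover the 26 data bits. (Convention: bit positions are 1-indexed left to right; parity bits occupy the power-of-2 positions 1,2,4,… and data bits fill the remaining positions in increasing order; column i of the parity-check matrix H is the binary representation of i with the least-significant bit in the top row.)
Parity bits occupy power-of-2 positions; data bits are at positions {3,5,6,7,9,10,11,12,13,14,15,17,18,19,20,21,22,23,24,25,26,27,28,29,30,31} (1-indexed).
Extract: c[3]=1 c[5]=1 c[6]=1 c[7]=0 c[9]=1 c[10]=0 c[11]=1 c[12]=0 c[13]=1 c[14]=1 c[15]=1 c[17]=0 c[18]=1 c[19]=1 c[20]=1 c[21]=1 c[22]=1 c[23]=0 c[24]=0 c[25]=0 c[26]=0 c[27]=1 c[28]=0 c[29]=1 c[30]=0 c[31]=1
Data = 11101010111011111000010101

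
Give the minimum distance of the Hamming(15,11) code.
d_min = 3 (every single-error-correcting Hamming code has d_min = 3).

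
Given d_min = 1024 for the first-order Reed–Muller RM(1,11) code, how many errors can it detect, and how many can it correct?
Detection only: up to d_min − 1 = 1023 errors.
Correction: up to ⌊(d_min − 1)/2⌋ = ⌊1023/2⌋ = 511 errors.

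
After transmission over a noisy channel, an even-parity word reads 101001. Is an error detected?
Sum of received bits: 1+0+1+0+0+1 = 3; 3 mod 2 = 1. Result is 1 ≠ 0 → error detected.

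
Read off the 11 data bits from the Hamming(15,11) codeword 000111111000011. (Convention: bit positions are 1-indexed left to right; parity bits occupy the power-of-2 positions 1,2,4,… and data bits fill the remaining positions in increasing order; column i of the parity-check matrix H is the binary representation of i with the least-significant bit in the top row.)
Parity bits occupy power-of-2 positions; data bits are at positions {3,5,6,7,9,10,11,12,13,14,15} (1-indexed).
Extract: c[3]=0 c[5]=1 c[6]=1 c[7]=1 c[9]=1 c[10]=0 c[11]=0 c[12]=0 c[13]=0 c[14]=1 c[15]=1
Data = 01111000011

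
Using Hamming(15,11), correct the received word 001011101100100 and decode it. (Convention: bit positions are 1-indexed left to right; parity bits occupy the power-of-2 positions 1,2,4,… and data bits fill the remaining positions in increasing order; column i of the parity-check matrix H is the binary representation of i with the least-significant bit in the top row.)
Syndrome s = H · r^T (mod 2), r = 001011101100100:
  s[0] = (101010101010101)·(001011101100100) mod 2 = 0+0+1+0+1+0+1+0+1+0+0+0+1+0+0 mod 2 = 1
  s[1] = (011001100110011)·(001011101100100) mod 2 = 0+0+1+0+0+1+1+0+0+1+0+0+0+0+0 mod 2 = 0
  s[2] = (000111100001111)·(001011101100100) mod 2 = 0+0+0+0+1+1+1+0+0+0+0+0+1+0+0 mod 2 = 0
  s[3] = (000000011111111)·(001011101100100) mod 2 = 0+0+0+0+0+0+0+0+1+1+0+0+1+0+0 mod 2 = 1
Syndrome = 1001
Column 9 of H equals this syndrome → error at bit 9 (1-indexed).
Flip bit 9: 001011101100100 → 001011100100100
Extract data bits at positions {3,5,6,7,9,10,11,12,13,14,15}: 11110100100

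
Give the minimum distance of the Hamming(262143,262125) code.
d_min = 3 (every single-error-correcting Hamming code has d_min = 3).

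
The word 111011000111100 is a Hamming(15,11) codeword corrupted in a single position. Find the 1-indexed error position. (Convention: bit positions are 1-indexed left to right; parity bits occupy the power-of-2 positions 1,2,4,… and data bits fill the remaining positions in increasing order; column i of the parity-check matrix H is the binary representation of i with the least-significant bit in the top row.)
Syndrome s = H · r^T (mod 2), r = 111011000111100:
  s[0] = (101010101010101)·(111011000111100) mod 2 = 1+0+1+0+1+0+0+0+0+0+1+0+1+0+0 mod 2 = 1
  s[1] = (011001100110011)·(111011000111100) mod 2 = 0+1+1+0+0+1+0+0+0+1+1+0+0+0+0 mod 2 = 1
  s[2] = (000111100001111)·(111011000111100) mod 2 = 0+0+0+0+1+1+0+0+0+0+0+1+1+0+0 mod 2 = 0
  s[3] = (000000011111111)·(111011000111100) mod 2 = 0+0+0+0+0+0+0+0+0+1+1+1+1+0+0 mod 2 = 0
Syndrome = 1100
Column i of H is the binary representation of i, so the syndrome is the binary index of the flipped bit.
Read s = 1100 with s[0] as LSB: 1·2^0 + 1·2^1 + 0·2^2 + 0·2^3 = 3.
Error is at bit position 3.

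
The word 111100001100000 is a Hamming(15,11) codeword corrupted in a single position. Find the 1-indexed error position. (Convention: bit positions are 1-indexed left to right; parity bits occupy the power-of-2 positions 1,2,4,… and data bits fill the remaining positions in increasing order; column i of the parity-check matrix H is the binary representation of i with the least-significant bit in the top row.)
Syndrome s = H · r^T (mod 2), r = 111100001100000:
  s[0] = (101010101010101)·(111100001100000) mod 2 = 1+0+1+0+0+0+0+0+1+0+0+0+0+0+0 mod 2 = 1
  s[1] = (011001100110011)·(111100001100000) mod 2 = 0+1+1+0+0+0+0+0+0+1+0+0+0+0+0 mod 2 = 1
  s[2] = (000111100001111)·(111100001100000) mod 2 = 0+0+0+1+0+0+0+0+0+0+0+0+0+0+0 mod 2 = 1
  s[3] = (000000011111111)·(111100001100000) mod 2 = 0+0+0+0+0+0+0+0+1+1+0+0+0+0+0 mod 2 = 0
Syndrome = 1110
Column i of H is the binary representation of i, so the syndrome is the binary index of the flipped bit.
Read s = 1110 with s[0] as LSB: 1·2^0 + 1·2^1 + 1·2^2 + 0·2^3 = 7.
Error is at bit position 7.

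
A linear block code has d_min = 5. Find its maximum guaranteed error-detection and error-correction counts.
(a) Detection requires d_min ≥ e+1, so e ≤ d_min − 1 = 4.
(b) Correction requires d_min ≥ 2t+1, so t ≤ ⌊(d_min − 1)/2⌋ = ⌊4/2⌋ = 2.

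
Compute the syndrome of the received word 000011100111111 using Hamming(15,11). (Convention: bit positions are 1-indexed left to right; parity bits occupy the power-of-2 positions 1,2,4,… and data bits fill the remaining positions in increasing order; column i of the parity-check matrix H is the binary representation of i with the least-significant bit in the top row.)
Syndrome s = H · r^T (mod 2), r = 000011100111111:
  s[0] = (101010101010101)·(000011100111111) mod 2 = 0+0+0+0+1+0+1+0+0+0+1+0+1+0+1 mod 2 = 1
  s[1] = (011001100110011)·(000011100111111) mod 2 = 0+0+0+0+0+1+1+0+0+1+1+0+0+1+1 mod 2 = 0
  s[2] = (000111100001111)·(000011100111111) mod 2 = 0+0+0+0+1+1+1+0+0+0+0+1+1+1+1 mod 2 = 1
  s[3] = (000000011111111)·(000011100111111) mod 2 = 0+0+0+0+0+0+0+0+0+1+1+1+1+1+1 mod 2 = 0
Syndrome = 1010
Non-zero syndrome: error at position 5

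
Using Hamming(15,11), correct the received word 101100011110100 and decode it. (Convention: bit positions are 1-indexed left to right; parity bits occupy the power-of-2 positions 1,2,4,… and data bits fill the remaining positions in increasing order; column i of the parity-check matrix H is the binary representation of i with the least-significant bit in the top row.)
Syndrome s = H · r^T (mod 2), r = 101100011110100:
  s[0] = (101010101010101)·(101100011110100) mod 2 = 1+0+1+0+0+0+0+0+1+0+1+0+1+0+0 mod 2 = 1
  s[1] = (011001100110011)·(101100011110100) mod 2 = 0+0+1+0+0+0+0+0+0+1+1+0+0+0+0 mod 2 = 1
  s[2] = (000111100001111)·(101100011110100) mod 2 = 0+0+0+1+0+0+0+0+0+0+0+0+1+0+0 mod 2 = 0
  s[3] = (000000011111111)·(101100011110100) mod 2 = 0+0+0+0+0+0+0+1+1+1+1+0+1+0+0 mod 2 = 1
Syndrome = 1101
Column 11 of H equals this syndrome → error at bit 11 (1-indexed).
Flip bit 11: 101100011110100 → 101100011100100
Extract data bits at positions {3,5,6,7,9,10,11,12,13,14,15}: 10001100100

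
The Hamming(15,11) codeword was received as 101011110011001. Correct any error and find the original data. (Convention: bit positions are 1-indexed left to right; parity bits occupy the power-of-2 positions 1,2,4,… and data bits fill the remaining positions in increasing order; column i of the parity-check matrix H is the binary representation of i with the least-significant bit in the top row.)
Syndrome s = H · r^T (mod 2), r = 101011110011001:
  s[0] = (101010101010101)·(101011110011001) mod 2 = 1+0+1+0+1+0+1+0+0+0+1+0+0+0+1 mod 2 = 0
  s[1] = (011001100110011)·(101011110011001) mod 2 = 0+0+1+0+0+1+1+0+0+0+1+0+0+0+1 mod 2 = 1
  s[2] = (000111100001111)·(101011110011001) mod 2 = 0+0+0+0+1+1+1+0+0+0+0+1+0+0+1 mod 2 = 1
  s[3] = (000000011111111)·(101011110011001) mod 2 = 0+0+0+0+0+0+0+1+0+0+1+1+0+0+1 mod 2 = 0
Syndrome = 0110
Column 6 of H equals this syndrome → error at bit 6 (1-indexed).
Flip bit 6: 101011110011001 → 101010110011001
Extract data bits at positions {3,5,6,7,9,10,11,12,13,14,15}: 11010011001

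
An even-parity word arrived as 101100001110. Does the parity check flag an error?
Sum of received bits: 1+0+1+1+0+0+0+0+1+1+1+0 = 6; 6 mod 2 = 0. Result is 0 → no error detected.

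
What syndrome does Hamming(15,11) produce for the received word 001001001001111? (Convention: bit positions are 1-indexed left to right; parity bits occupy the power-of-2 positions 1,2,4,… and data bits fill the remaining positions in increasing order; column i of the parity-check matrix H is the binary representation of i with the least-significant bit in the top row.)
Syndrome s = H · r^T (mod 2), r = 001001001001111:
  s[0] = (101010101010101)·(001001001001111) mod 2 = 0+0+1+0+0+0+0+0+1+0+0+0+1+0+1 mod 2 = 0
  s[1] = (011001100110011)·(001001001001111) mod 2 = 0+0+1+0+0+1+0+0+0+0+0+0+0+1+1 mod 2 = 0
  s[2] = (000111100001111)·(001001001001111) mod 2 = 0+0+0+0+0+1+0+0+0+0+0+1+1+1+1 mod 2 = 1
  s[3] = (000000011111111)·(001001001001111) mod 2 = 0+0+0+0+0+0+0+0+1+0+0+1+1+1+1 mod 2 = 1
Syndrome = 0011
Non-zero syndrome: error at position 12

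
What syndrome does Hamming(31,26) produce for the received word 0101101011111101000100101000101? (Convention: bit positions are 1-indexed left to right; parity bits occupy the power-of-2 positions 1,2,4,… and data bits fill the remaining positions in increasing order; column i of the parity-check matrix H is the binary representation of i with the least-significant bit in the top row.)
Syndrome s = H · r^T (mod 2), r = 0101101011111101000100101000101:
  s[0] = (1010101010101010101010101010101)·(0101101011111101000100101000101) mod 2 = 0+0+0+0+1+0+1+0+1+0+1+0+1+0+0+0+0+0+0+0+0+0+1+0+1+0+0+0+1+0+1 mod 2 = 1
  s[1] = (0110011001100110011001100110011)·(0101101011111101000100101000101) mod 2 = 0+1+0+0+0+0+1+0+0+1+1+0+0+1+0+0+0+0+0+0+0+0+1+0+0+0+0+0+0+0+1 mod 2 = 1
  s[2] = (0001111000011110000111100001111)·(0101101011111101000100101000101) mod 2 = 0+0+0+1+1+0+1+0+0+0+0+1+1+1+0+0+0+0+0+1+0+0+1+0+0+0+0+0+1+0+1 mod 2 = 0
  s[3] = (0000000111111110000000011111111)·(0101101011111101000100101000101) mod 2 = 0+0+0+0+0+0+0+0+1+1+1+1+1+1+0+0+0+0+0+0+0+0+0+0+1+0+0+0+1+0+1 mod 2 = 1
  s[4] = (0000000000000001111111111111111)·(0101101011111101000100101000101) mod 2 = 0+0+0+0+0+0+0+0+0+0+0+0+0+0+0+1+0+0+0+1+0+0+1+0+1+0+0+0+1+0+1 mod 2 = 0
Syndrome = 11010
Non-zero syndrome: error at position 11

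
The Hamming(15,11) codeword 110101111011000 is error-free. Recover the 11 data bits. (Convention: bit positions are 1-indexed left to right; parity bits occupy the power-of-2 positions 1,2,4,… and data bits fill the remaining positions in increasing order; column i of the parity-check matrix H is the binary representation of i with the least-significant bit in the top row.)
Parity bits occupy power-of-2 positions; data bits are at positions {3,5,6,7,9,10,11,12,13,14,15} (1-indexed).
Extract: c[3]=0 c[5]=0 c[6]=1 c[7]=1 c[9]=1 c[10]=0 c[11]=1 c[12]=1 c[13]=0 c[14]=0 c[15]=0
Data = 00111011000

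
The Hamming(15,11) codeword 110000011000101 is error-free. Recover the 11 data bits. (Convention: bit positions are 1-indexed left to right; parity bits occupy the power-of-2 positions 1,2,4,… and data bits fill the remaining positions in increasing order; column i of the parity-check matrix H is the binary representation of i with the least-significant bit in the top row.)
Parity bits occupy power-of-2 positions; data bits are at positions {3,5,6,7,9,10,11,12,13,14,15} (1-indexed).
Extract: c[3]=0 c[5]=0 c[6]=0 c[7]=0 c[9]=1 c[10]=0 c[11]=0 c[12]=0 c[13]=1 c[14]=0 c[15]=1
Data = 00001000101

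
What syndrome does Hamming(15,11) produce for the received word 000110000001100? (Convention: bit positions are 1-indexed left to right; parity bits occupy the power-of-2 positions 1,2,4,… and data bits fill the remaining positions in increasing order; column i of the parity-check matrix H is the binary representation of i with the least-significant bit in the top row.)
Syndrome s = H · r^T (mod 2), r = 000110000001100:
  s[0] = (101010101010101)·(000110000001100) mod 2 = 0+0+0+0+1+0+0+0+0+0+0+0+1+0+0 mod 2 = 0
  s[1] = (011001100110011)·(000110000001100) mod 2 = 0+0+0+0+0+0+0+0+0+0+0+0+0+0+0 mod 2 = 0
  s[2] = (000111100001111)·(000110000001100) mod 2 = 0+0+0+1+1+0+0+0+0+0+0+1+1+0+0 mod 2 = 0
  s[3] = (000000011111111)·(000110000001100) mod 2 = 0+0+0+0+0+0+0+0+0+0+0+1+1+0+0 mod 2 = 0
Syndrome = 0000
s = 0: no error detected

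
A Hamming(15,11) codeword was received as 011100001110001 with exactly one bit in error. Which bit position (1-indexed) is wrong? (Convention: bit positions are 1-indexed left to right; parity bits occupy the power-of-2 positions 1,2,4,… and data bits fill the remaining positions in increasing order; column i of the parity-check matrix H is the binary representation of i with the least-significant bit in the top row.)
Syndrome s = H · r^T (mod 2), r = 011100001110001:
  s[0] = (101010101010101)·(011100001110001) mod 2 = 0+0+1+0+0+0+0+0+1+0+1+0+0+0+1 mod 2 = 0
  s[1] = (011001100110011)·(011100001110001) mod 2 = 0+1+1+0+0+0+0+0+0+1+1+0+0+0+1 mod 2 = 1
  s[2] = (000111100001111)·(011100001110001) mod 2 = 0+0+0+1+0+0+0+0+0+0+0+0+0+0+1 mod 2 = 0
  s[3] = (000000011111111)·(011100001110001) mod 2 = 0+0+0+0+0+0+0+0+1+1+1+0+0+0+1 mod 2 = 0
Syndrome = 0100
Column i of H is the binary representation of i, so the syndrome is the binary index of the flipped bit.
Read s = 0100 with s[0] as LSB: 0·2^0 + 1·2^1 + 0·2^2 + 0·2^3 = 2.
Error is at bit position 2.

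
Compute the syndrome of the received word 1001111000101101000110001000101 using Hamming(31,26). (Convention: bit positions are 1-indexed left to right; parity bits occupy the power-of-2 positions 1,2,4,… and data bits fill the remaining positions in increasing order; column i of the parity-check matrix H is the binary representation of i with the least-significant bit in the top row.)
Syndrome s = H · r^T (mod 2), r = 1001111000101101000110001000101:
  s[0] = (1010101010101010101010101010101)·(1001111000101101000110001000101) mod 2 = 1+0+0+0+1+0+1+0+0+0+1+0+1+0+0+0+0+0+0+0+1+0+0+0+1+0+0+0+1+0+1 mod 2 = 1
  s[1] = (0110011001100110011001100110011)·(1001111000101101000110001000101) mod 2 = 0+0+0+0+0+1+1+0+0+0+1+0+0+1+0+0+0+0+0+0+0+0+0+0+0+0+0+0+0+0+1 mod 2 = 1
  s[2] = (0001111000011110000111100001111)·(1001111000101101000110001000101) mod 2 = 0+0+0+1+1+1+1+0+0+0+0+0+1+1+0+0+0+0+0+1+1+0+0+0+0+0+0+0+1+0+1 mod 2 = 0
  s[3] = (0000000111111110000000011111111)·(1001111000101101000110001000101) mod 2 = 0+0+0+0+0+0+0+0+0+0+1+0+1+1+0+0+0+0+0+0+0+0+0+0+1+0+0+0+1+0+1 mod 2 = 0
  s[4] = (0000000000000001111111111111111)·(1001111000101101000110001000101) mod 2 = 0+0+0+0+0+0+0+0+0+0+0+0+0+0+0+1+0+0+0+1+1+0+0+0+1+0+0+0+1+0+1 mod 2 = 0
Syndrome = 11000
Non-zero syndrome: error at position 3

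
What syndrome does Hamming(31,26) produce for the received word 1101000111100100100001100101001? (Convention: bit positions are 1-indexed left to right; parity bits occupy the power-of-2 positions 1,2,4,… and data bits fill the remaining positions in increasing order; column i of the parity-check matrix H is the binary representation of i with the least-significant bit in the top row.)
Syndrome s = H · r^T (mod 2), r = 1101000111100100100001100101001:
  s[0] = (1010101010101010101010101010101)·(1101000111100100100001100101001) mod 2 = 1+0+0+0+0+0+0+0+1+0+1+0+0+0+0+0+1+0+0+0+0+0+1+0+0+0+0+0+0+0+1 mod 2 = 0
  s[1] = (0110011001100110011001100110011)·(1101000111100100100001100101001) mod 2 = 0+1+0+0+0+0+0+0+0+1+1+0+0+1+0+0+0+0+0+0+0+1+1+0+0+1+0+0+0+0+1 mod 2 = 0
  s[2] = (0001111000011110000111100001111)·(1101000111100100100001100101001) mod 2 = 0+0+0+1+0+0+0+0+0+0+0+0+0+1+0+0+0+0+0+0+0+1+1+0+0+0+0+1+0+0+1 mod 2 = 0
  s[3] = (0000000111111110000000011111111)·(1101000111100100100001100101001) mod 2 = 0+0+0+0+0+0+0+1+1+1+1+0+0+1+0+0+0+0+0+0+0+0+0+0+0+1+0+1+0+0+1 mod 2 = 0
  s[4] = (0000000000000001111111111111111)·(1101000111100100100001100101001) mod 2 = 0+0+0+0+0+0+0+0+0+0+0+0+0+0+0+0+1+0+0+0+0+1+1+0+0+1+0+1+0+0+1 mod 2 = 0
Syndrome = 00000
s = 0: no error detected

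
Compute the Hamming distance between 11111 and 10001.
XOR = 01110, count of 1s = 3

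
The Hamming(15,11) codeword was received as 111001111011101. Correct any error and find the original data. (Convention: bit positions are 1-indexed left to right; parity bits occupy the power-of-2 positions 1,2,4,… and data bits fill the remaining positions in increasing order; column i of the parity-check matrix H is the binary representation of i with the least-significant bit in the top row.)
Syndrome s = H · r^T (mod 2), r = 111001111011101:
  s[0] = (101010101010101)·(111001111011101) mod 2 = 1+0+1+0+0+0+1+0+1+0+1+0+1+0+1 mod 2 = 1
  s[1] = (011001100110011)·(111001111011101) mod 2 = 0+1+1+0+0+1+1+0+0+0+1+0+0+0+1 mod 2 = 0
  s[2] = (000111100001111)·(111001111011101) mod 2 = 0+0+0+0+0+1+1+0+0+0+0+1+1+0+1 mod 2 = 1
  s[3] = (000000011111111)·(111001111011101) mod 2 = 0+0+0+0+0+0+0+1+1+0+1+1+1+0+1 mod 2 = 0
Syndrome = 1010
Column 5 of H equals this syndrome → error at bit 5 (1-indexed).
Flip bit 5: 111001111011101 → 111011111011101
Extract data bits at positions {3,5,6,7,9,10,11,12,13,14,15}: 11111011101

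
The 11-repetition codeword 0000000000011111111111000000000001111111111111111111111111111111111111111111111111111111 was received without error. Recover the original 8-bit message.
Split into 11-bit blocks: 00000000000 11111111111 00000000000 11111111111 11111111111 11111111111 11111111111 11111111111
Data = 01011111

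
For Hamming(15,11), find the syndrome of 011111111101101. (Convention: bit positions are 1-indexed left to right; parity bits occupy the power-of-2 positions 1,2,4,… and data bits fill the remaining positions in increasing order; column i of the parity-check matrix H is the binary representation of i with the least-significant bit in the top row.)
Syndrome s = H · r^T (mod 2), r = 011111111101101:
  s[0] = (101010101010101)·(011111111101101) mod 2 = 0+0+1+0+1+0+1+0+1+0+0+0+1+0+1 mod 2 = 0
  s[1] = (011001100110011)·(011111111101101) mod 2 = 0+1+1+0+0+1+1+0+0+1+0+0+0+0+1 mod 2 = 0
  s[2] = (000111100001111)·(011111111101101) mod 2 = 0+0+0+1+1+1+1+0+0+0+0+1+1+0+1 mod 2 = 1
  s[3] = (000000011111111)·(011111111101101) mod 2 = 0+0+0+0+0+0+0+1+1+1+0+1+1+0+1 mod 2 = 0
Syndrome = 0010
Non-zero syndrome: error at position 4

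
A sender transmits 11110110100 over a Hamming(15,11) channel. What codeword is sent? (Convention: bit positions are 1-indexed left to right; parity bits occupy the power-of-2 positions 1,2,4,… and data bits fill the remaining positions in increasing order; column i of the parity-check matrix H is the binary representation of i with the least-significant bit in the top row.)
Codeword c = d · G (mod 2), d = 11110110100:
  c[0] = d·G[:,0] = (11110110100)·(11011010101) mod 2 = 1+1+0+1+0+0+1+0+1+0+0 mod 2 = 1
  c[1] = d·G[:,1] = (11110110100)·(10110110011) mod 2 = 1+0+1+1+0+1+1+0+0+0+0 mod 2 = 1
  c[2] = d·G[:,2] = (11110110100)·(10000000000) mod 2 = 1+0+0+0+0+0+0+0+0+0+0 mod 2 = 1
  c[3] = d·G[:,3] = (11110110100)·(01110001111) mod 2 = 0+1+1+1+0+0+0+0+1+0+0 mod 2 = 0
  c[4] = d·G[:,4] = (11110110100)·(01000000000) mod 2 = 0+1+0+0+0+0+0+0+0+0+0 mod 2 = 1
  c[5] = d·G[:,5] = (11110110100)·(00100000000) mod 2 = 0+0+1+0+0+0+0+0+0+0+0 mod 2 = 1
  c[6] = d·G[:,6] = (11110110100)·(00010000000) mod 2 = 0+0+0+1+0+0+0+0+0+0+0 mod 2 = 1
  c[7] = d·G[:,7] = (11110110100)·(00001111111) mod 2 = 0+0+0+0+0+1+1+0+1+0+0 mod 2 = 1
  c[8] = d·G[:,8] = (11110110100)·(00001000000) mod 2 = 0+0+0+0+0+0+0+0+0+0+0 mod 2 = 0
  c[9] = d·G[:,9] = (11110110100)·(00000100000) mod 2 = 0+0+0+0+0+1+0+0+0+0+0 mod 2 = 1
  c[10] = d·G[:,10] = (11110110100)·(00000010000) mod 2 = 0+0+0+0+0+0+1+0+0+0+0 mod 2 = 1
  c[11] = d·G[:,11] = (11110110100)·(00000001000) mod 2 = 0+0+0+0+0+0+0+0+0+0+0 mod 2 = 0
  c[12] = d·G[:,12] = (11110110100)·(00000000100) mod 2 = 0+0+0+0+0+0+0+0+1+0+0 mod 2 = 1
  c[13] = d·G[:,13] = (11110110100)·(00000000010) mod 2 = 0+0+0+0+0+0+0+0+0+0+0 mod 2 = 0
  c[14] = d·G[:,14] = (11110110100)·(00000000001) mod 2 = 0+0+0+0+0+0+0+0+0+0+0 mod 2 = 0
Codeword = 111011110110100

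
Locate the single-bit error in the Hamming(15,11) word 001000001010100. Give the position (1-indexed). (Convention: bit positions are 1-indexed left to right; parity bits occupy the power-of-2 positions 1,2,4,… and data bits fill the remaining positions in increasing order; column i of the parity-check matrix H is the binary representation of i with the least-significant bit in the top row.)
Syndrome s = H · r^T (mod 2), r = 001000001010100:
  s[0] = (101010101010101)·(001000001010100) mod 2 = 0+0+1+0+0+0+0+0+1+0+1+0+1+0+0 mod 2 = 0
  s[1] = (011001100110011)·(001000001010100) mod 2 = 0+0+1+0+0+0+0+0+0+0+1+0+0+0+0 mod 2 = 0
  s[2] = (000111100001111)·(001000001010100) mod 2 = 0+0+0+0+0+0+0+0+0+0+0+0+1+0+0 mod 2 = 1
  s[3] = (000000011111111)·(001000001010100) mod 2 = 0+0+0+0+0+0+0+0+1+0+1+0+1+0+0 mod 2 = 1
Syndrome = 0011
Column i of H is the binary representation of i, so the syndrome is the binary index of the flipped bit.
Read s = 0011 with s[0] as LSB: 0·2^0 + 0·2^1 + 1·2^2 + 1·2^3 = 12.
Error is at bit position 12.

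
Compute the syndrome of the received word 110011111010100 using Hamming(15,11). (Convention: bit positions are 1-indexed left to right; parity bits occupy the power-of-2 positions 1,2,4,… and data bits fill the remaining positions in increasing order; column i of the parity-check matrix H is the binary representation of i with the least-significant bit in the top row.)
Syndrome s = H · r^T (mod 2), r = 110011111010100:
  s[0] = (101010101010101)·(110011111010100) mod 2 = 1+0+0+0+1+0+1+0+1+0+1+0+1+0+0 mod 2 = 0
  s[1] = (011001100110011)·(110011111010100) mod 2 = 0+1+0+0+0+1+1+0+0+0+1+0+0+0+0 mod 2 = 0
  s[2] = (000111100001111)·(110011111010100) mod 2 = 0+0+0+0+1+1+1+0+0+0+0+0+1+0+0 mod 2 = 0
  s[3] = (000000011111111)·(110011111010100) mod 2 = 0+0+0+0+0+0+0+1+1+0+1+0+1+0+0 mod 2 = 0
Syndrome = 0000
s = 0: no error detected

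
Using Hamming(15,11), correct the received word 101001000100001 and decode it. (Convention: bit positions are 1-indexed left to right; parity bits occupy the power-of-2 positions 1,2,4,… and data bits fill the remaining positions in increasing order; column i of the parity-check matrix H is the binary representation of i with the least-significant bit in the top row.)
Syndrome s = H · r^T (mod 2), r = 101001000100001:
  s[0] = (101010101010101)·(101001000100001) mod 2 = 1+0+1+0+0+0+0+0+0+0+0+0+0+0+1 mod 2 = 1
  s[1] = (011001100110011)·(101001000100001) mod 2 = 0+0+1+0+0+1+0+0+0+1+0+0+0+0+1 mod 2 = 0
  s[2] = (000111100001111)·(101001000100001) mod 2 = 0+0+0+0+0+1+0+0+0+0+0+0+0+0+1 mod 2 = 0
  s[3] = (000000011111111)·(101001000100001) mod 2 = 0+0+0+0+0+0+0+0+0+1+0+0+0+0+1 mod 2 = 0
Syndrome = 1000
Column 1 of H equals this syndrome → error at bit 1 (1-indexed).
Flip bit 1: 101001000100001 → 001001000100001
Extract data bits at positions {3,5,6,7,9,10,11,12,13,14,15}: 10100100001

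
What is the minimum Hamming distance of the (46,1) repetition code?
d_min = 46 (the only two codewords are 0…0 and 1…1, differing in all 46 positions).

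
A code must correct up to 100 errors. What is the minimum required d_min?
Correcting t errors requires d_min ≥ 2t + 1 = 2·100 + 1 = 201.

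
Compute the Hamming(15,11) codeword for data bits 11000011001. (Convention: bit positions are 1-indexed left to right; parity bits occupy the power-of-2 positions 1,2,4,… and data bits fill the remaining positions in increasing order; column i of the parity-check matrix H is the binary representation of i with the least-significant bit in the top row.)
Codeword c = d · G (mod 2), d = 11000011001:
  c[0] = d·G[:,0] = (11000011001)·(11011010101) mod 2 = 1+1+0+0+0+0+1+0+0+0+1 mod 2 = 0
  c[1] = d·G[:,1] = (11000011001)·(10110110011) mod 2 = 1+0+0+0+0+0+1+0+0+0+1 mod 2 = 1
  c[2] = d·G[:,2] = (11000011001)·(10000000000) mod 2 = 1+0+0+0+0+0+0+0+0+0+0 mod 2 = 1
  c[3] = d·G[:,3] = (11000011001)·(01110001111) mod 2 = 0+1+0+0+0+0+0+1+0+0+1 mod 2 = 1
  c[4] = d·G[:,4] = (11000011001)·(01000000000) mod 2 = 0+1+0+0+0+0+0+0+0+0+0 mod 2 = 1
  c[5] = d·G[:,5] = (11000011001)·(00100000000) mod 2 = 0+0+0+0+0+0+0+0+0+0+0 mod 2 = 0
  c[6] = d·G[:,6] = (11000011001)·(00010000000) mod 2 = 0+0+0+0+0+0+0+0+0+0+0 mod 2 = 0
  c[7] = d·G[:,7] = (11000011001)·(00001111111) mod 2 = 0+0+0+0+0+0+1+1+0+0+1 mod 2 = 1
  c[8] = d·G[:,8] = (11000011001)·(00001000000) mod 2 = 0+0+0+0+0+0+0+0+0+0+0 mod 2 = 0
  c[9] = d·G[:,9] = (11000011001)·(00000100000) mod 2 = 0+0+0+0+0+0+0+0+0+0+0 mod 2 = 0
  c[10] = d·G[:,10] = (11000011001)·(00000010000) mod 2 = 0+0+0+0+0+0+1+0+0+0+0 mod 2 = 1
  c[11] = d·G[:,11] = (11000011001)·(00000001000) mod 2 = 0+0+0+0+0+0+0+1+0+0+0 mod 2 = 1
  c[12] = d·G[:,12] = (11000011001)·(00000000100) mod 2 = 0+0+0+0+0+0+0+0+0+0+0 mod 2 = 0
  c[13] = d·G[:,13] = (11000011001)·(00000000010) mod 2 = 0+0+0+0+0+0+0+0+0+0+0 mod 2 = 0
  c[14] = d·G[:,14] = (11000011001)·(00000000001) mod 2 = 0+0+0+0+0+0+0+0+0+0+1 mod 2 = 1
Codeword = 011110010011001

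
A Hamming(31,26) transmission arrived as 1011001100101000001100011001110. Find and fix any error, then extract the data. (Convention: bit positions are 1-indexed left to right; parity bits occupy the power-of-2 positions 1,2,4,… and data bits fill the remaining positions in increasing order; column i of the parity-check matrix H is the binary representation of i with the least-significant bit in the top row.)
Syndrome s = H · r^T (mod 2), r = 1011001100101000001100011001110:
  s[0] = (1010101010101010101010101010101)·(1011001100101000001100011001110) mod 2 = 1+0+1+0+0+0+1+0+0+0+1+0+1+0+0+0+0+0+1+0+0+0+0+0+1+0+0+0+1+0+0 mod 2 = 0
  s[1] = (0110011001100110011001100110011)·(1011001100101000001100011001110) mod 2 = 0+0+1+0+0+0+1+0+0+0+1+0+0+0+0+0+0+0+1+0+0+0+0+0+0+0+0+0+0+1+0 mod 2 = 1
  s[2] = (0001111000011110000111100001111)·(1011001100101000001100011001110) mod 2 = 0+0+0+1+0+0+1+0+0+0+0+0+1+0+0+0+0+0+0+1+0+0+0+0+0+0+0+1+1+1+0 mod 2 = 1
  s[3] = (0000000111111110000000011111111)·(1011001100101000001100011001110) mod 2 = 0+0+0+0+0+0+0+1+0+0+1+0+1+0+0+0+0+0+0+0+0+0+0+1+1+0+0+1+1+1+0 mod 2 = 0
  s[4] = (0000000000000001111111111111111)·(1011001100101000001100011001110) mod 2 = 0+0+0+0+0+0+0+0+0+0+0+0+0+0+0+0+0+0+1+1+0+0+0+1+1+0+0+1+1+1+0 mod 2 = 1
Syndrome = 01101
Column 22 of H equals this syndrome → error at bit 22 (1-indexed).
Flip bit 22: 1011001100101000001100011001110 → 1011001100101000001101011001110
Extract data bits at positions {3,5,6,7,9,10,11,12,13,14,15,17,18,19,20,21,22,23,24,25,26,27,28,29,30,31}: 10010010100001101011001110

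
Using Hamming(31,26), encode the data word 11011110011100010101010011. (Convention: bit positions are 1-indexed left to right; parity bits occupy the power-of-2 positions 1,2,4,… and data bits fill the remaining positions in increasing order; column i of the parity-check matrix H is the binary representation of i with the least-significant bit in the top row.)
Codeword c = d · G (mod 2), d = 11011110011100010101010011:
  c[0] = d·G[:,0] = (11011110011100010101010011)·(11011010101101010101010101) mod 2 = 1+1+0+1+1+0+1+0+0+0+1+1+0+0+0+1+0+1+0+1+0+1+0+0+0+1 mod 2 = 0
  c[1] = d·G[:,1] = (11011110011100010101010011)·(10110110011011001100110011) mod 2 = 1+0+0+1+0+1+1+0+0+1+1+0+0+0+0+0+0+1+0+0+0+1+0+0+1+1 mod 2 = 0
  c[2] = d·G[:,2] = (11011110011100010101010011)·(10000000000000000000000000) mod 2 = 1+0+0+0+0+0+0+0+0+0+0+0+0+0+0+0+0+0+0+0+0+0+0+0+0+0 mod 2 = 1
  c[3] = d·G[:,3] = (11011110011100010101010011)·(01110001111000111100001111) mod 2 = 0+1+0+1+0+0+0+0+0+1+1+0+0+0+0+1+0+1+0+0+0+0+0+0+1+1 mod 2 = 0
  c[4] = d·G[:,4] = (11011110011100010101010011)·(01000000000000000000000000) mod 2 = 0+1+0+0+0+0+0+0+0+0+0+0+0+0+0+0+0+0+0+0+0+0+0+0+0+0 mod 2 = 1
  c[5] = d·G[:,5] = (11011110011100010101010011)·(00100000000000000000000000) mod 2 = 0+0+0+0+0+0+0+0+0+0+0+0+0+0+0+0+0+0+0+0+0+0+0+0+0+0 mod 2 = 0
  c[6] = d·G[:,6] = (11011110011100010101010011)·(00010000000000000000000000) mod 2 = 0+0+0+1+0+0+0+0+0+0+0+0+0+0+0+0+0+0+0+0+0+0+0+0+0+0 mod 2 = 1
  c[7] = d·G[:,7] = (11011110011100010101010011)·(00001111111000000011111111) mod 2 = 0+0+0+0+1+1+1+0+0+1+1+0+0+0+0+0+0+0+0+1+0+1+0+0+1+1 mod 2 = 1
  c[8] = d·G[:,8] = (11011110011100010101010011)·(00001000000000000000000000) mod 2 = 0+0+0+0+1+0+0+0+0+0+0+0+0+0+0+0+0+0+0+0+0+0+0+0+0+0 mod 2 = 1
  c[9] = d·G[:,9] = (11011110011100010101010011)·(00000100000000000000000000) mod 2 = 0+0+0+0+0+1+0+0+0+0+0+0+0+0+0+0+0+0+0+0+0+0+0+0+0+0 mod 2 = 1
  c[10] = d·G[:,10] = (11011110011100010101010011)·(00000010000000000000000000) mod 2 = 0+0+0+0+0+0+1+0+0+0+0+0+0+0+0+0+0+0+0+0+0+0+0+0+0+0 mod 2 = 1
  c[11] = d·G[:,11] = (11011110011100010101010011)·(00000001000000000000000000) mod 2 = 0+0+0+0+0+0+0+0+0+0+0+0+0+0+0+0+0+0+0+0+0+0+0+0+0+0 mod 2 = 0
  c[12] = d·G[:,12] = (11011110011100010101010011)·(00000000100000000000000000) mod 2 = 0+0+0+0+0+0+0+0+0+0+0+0+0+0+0+0+0+0+0+0+0+0+0+0+0+0 mod 2 = 0
  c[13] = d·G[:,13] = (11011110011100010101010011)·(00000000010000000000000000) mod 2 = 0+0+0+0+0+0+0+0+0+1+0+0+0+0+0+0+0+0+0+0+0+0+0+0+0+0 mod 2 = 1
  c[14] = d·G[:,14] = (11011110011100010101010011)·(00000000001000000000000000) mod 2 = 0+0+0+0+0+0+0+0+0+0+1+0+0+0+0+0+0+0+0+0+0+0+0+0+0+0 mod 2 = 1
  c[15] = d·G[:,15] = (11011110011100010101010011)·(00000000000111111111111111) mod 2 = 0+0+0+0+0+0+0+0+0+0+0+1+0+0+0+1+0+1+0+1+0+1+0+0+1+1 mod 2 = 1
  c[16] = d·G[:,16] = (11011110011100010101010011)·(00000000000100000000000000) mod 2 = 0+0+0+0+0+0+0+0+0+0+0+1+0+0+0+0+0+0+0+0+0+0+0+0+0+0 mod 2 = 1
  c[17] = d·G[:,17] = (11011110011100010101010011)·(00000000000010000000000000) mod 2 = 0+0+0+0+0+0+0+0+0+0+0+0+0+0+0+0+0+0+0+0+0+0+0+0+0+0 mod 2 = 0
  c[18] = d·G[:,18] = (11011110011100010101010011)·(00000000000001000000000000) mod 2 = 0+0+0+0+0+0+0+0+0+0+0+0+0+0+0+0+0+0+0+0+0+0+0+0+0+0 mod 2 = 0
  c[19] = d·G[:,19] = (11011110011100010101010011)·(00000000000000100000000000) mod 2 = 0+0+0+0+0+0+0+0+0+0+0+0+0+0+0+0+0+0+0+0+0+0+0+0+0+0 mod 2 = 0
  c[20] = d·G[:,20] = (11011110011100010101010011)·(00000000000000010000000000) mod 2 = 0+0+0+0+0+0+0+0+0+0+0+0+0+0+0+1+0+0+0+0+0+0+0+0+0+0 mod 2 = 1
  c[21] = d·G[:,21] = (11011110011100010101010011)·(00000000000000001000000000) mod 2 = 0+0+0+0+0+0+0+0+0+0+0+0+0+0+0+0+0+0+0+0+0+0+0+0+0+0 mod 2 = 0
  c[22] = d·G[:,22] = (11011110011100010101010011)·(00000000000000000100000000) mod 2 = 0+0+0+0+0+0+0+0+0+0+0+0+0+0+0+0+0+1+0+0+0+0+0+0+0+0 mod 2 = 1
  c[23] = d·G[:,23] = (11011110011100010101010011)·(00000000000000000010000000) mod 2 = 0+0+0+0+0+0+0+0+0+0+0+0+0+0+0+0+0+0+0+0+0+0+0+0+0+0 mod 2 = 0
  c[24] = d·G[:,24] = (11011110011100010101010011)·(00000000000000000001000000) mod 2 = 0+0+0+0+0+0+0+0+0+0+0+0+0+0+0+0+0+0+0+1+0+0+0+0+0+0 mod 2 = 1
  c[25] = d·G[:,25] = (11011110011100010101010011)·(00000000000000000000100000) mod 2 = 0+0+0+0+0+0+0+0+0+0+0+0+0+0+0+0+0+0+0+0+0+0+0+0+0+0 mod 2 = 0
  c[26] = d·G[:,26] = (11011110011100010101010011)·(00000000000000000000010000) mod 2 = 0+0+0+0+0+0+0+0+0+0+0+0+0+0+0+0+0+0+0+0+0+1+0+0+0+0 mod 2 = 1
  c[27] = d·G[:,27] = (11011110011100010101010011)·(00000000000000000000001000) mod 2 = 0+0+0+0+0+0+0+0+0+0+0+0+0+0+0+0+0+0+0+0+0+0+0+0+0+0 mod 2 = 0
  c[28] = d·G[:,28] = (11011110011100010101010011)·(00000000000000000000000100) mod 2 = 0+0+0+0+0+0+0+0+0+0+0+0+0+0+0+0+0+0+0+0+0+0+0+0+0+0 mod 2 = 0
  c[29] = d·G[:,29] = (11011110011100010101010011)·(00000000000000000000000010) mod 2 = 0+0+0+0+0+0+0+0+0+0+0+0+0+0+0+0+0+0+0+0+0+0+0+0+1+0 mod 2 = 1
  c[30] = d·G[:,30] = (11011110011100010101010011)·(00000000000000000000000001) mod 2 = 0+0+0+0+0+0+0+0+0+0+0+0+0+0+0+0+0+0+0+0+0+0+0+0+0+1 mod 2 = 1
Codeword = 0010101111100111100010101010011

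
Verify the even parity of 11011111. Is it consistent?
Sum of all bits: 1+1+0+1+1+1+1+1 = 7; 7 mod 2 = 1. Result is 1 → parity error detected.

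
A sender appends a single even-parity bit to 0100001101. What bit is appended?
Sum of data bits: 0+1+0+0+0+0+1+1+0+1 = 4.
4 mod 2 = 0, so parity bit = 0.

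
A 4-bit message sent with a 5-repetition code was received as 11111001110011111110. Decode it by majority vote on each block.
Split into 5-bit blocks and majority-vote each:
  block 1 = 11111: 5 ones, 0 zeros → 1
  block 2 = 00111: 3 ones, 2 zeros → 1
  block 3 = 00111: 3 ones, 2 zeros → 1
  block 4 = 11110: 4 ones, 1 zeros → 1
Decoded = 1111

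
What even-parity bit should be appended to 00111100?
Sum of data bits: 0+0+1+1+1+1+0+0 = 4.
4 mod 2 = 0, so parity bit = 0.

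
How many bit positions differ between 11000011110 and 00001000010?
XOR = 11001011100, count of 1s = 6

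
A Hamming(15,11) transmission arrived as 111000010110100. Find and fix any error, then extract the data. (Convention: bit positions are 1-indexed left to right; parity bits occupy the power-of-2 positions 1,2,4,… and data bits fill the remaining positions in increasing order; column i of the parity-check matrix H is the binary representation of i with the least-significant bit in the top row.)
Syndrome s = H · r^T (mod 2), r = 111000010110100:
  s[0] = (101010101010101)·(111000010110100) mod 2 = 1+0+1+0+0+0+0+0+0+0+1+0+1+0+0 mod 2 = 0
  s[1] = (011001100110011)·(111000010110100) mod 2 = 0+1+1+0+0+0+0+0+0+1+1+0+0+0+0 mod 2 = 0
  s[2] = (000111100001111)·(111000010110100) mod 2 = 0+0+0+0+0+0+0+0+0+0+0+0+1+0+0 mod 2 = 1
  s[3] = (000000011111111)·(111000010110100) mod 2 = 0+0+0+0+0+0+0+1+0+1+1+0+1+0+0 mod 2 = 0
Syndrome = 0010
Column 4 of H equals this syndrome → error at bit 4 (1-indexed).
Flip bit 4: 111000010110100 → 111100010110100
Extract data bits at positions {3,5,6,7,9,10,11,12,13,14,15}: 10000110100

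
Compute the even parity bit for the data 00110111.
Sum of data bits: 0+0+1+1+0+1+1+1 = 5.
5 mod 2 = 1, so parity bit = 1.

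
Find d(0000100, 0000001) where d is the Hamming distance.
XOR = 0000101, count of 1s = 2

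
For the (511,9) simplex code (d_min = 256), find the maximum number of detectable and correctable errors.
Detection only: up to d_min − 1 = 255 errors.
Correction: up to ⌊(d_min − 1)/2⌋ = ⌊255/2⌋ = 127 errors.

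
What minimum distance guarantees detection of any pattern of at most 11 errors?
Detecting e errors requires d_min ≥ e + 1 = 11 + 1 = 12.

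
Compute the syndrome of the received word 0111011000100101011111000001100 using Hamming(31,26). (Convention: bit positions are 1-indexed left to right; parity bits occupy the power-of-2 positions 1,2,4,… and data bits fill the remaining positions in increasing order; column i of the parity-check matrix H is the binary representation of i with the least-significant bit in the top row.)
Syndrome s = H · r^T (mod 2), r = 0111011000100101011111000001100:
  s[0] = (1010101010101010101010101010101)·(0111011000100101011111000001100) mod 2 = 0+0+1+0+0+0+1+0+0+0+1+0+0+0+0+0+0+0+1+0+1+0+0+0+0+0+0+0+1+0+0 mod 2 = 0
  s[1] = (0110011001100110011001100110011)·(0111011000100101011111000001100) mod 2 = 0+1+1+0+0+1+1+0+0+0+1+0+0+1+0+0+0+1+1+0+0+1+0+0+0+0+0+0+0+0+0 mod 2 = 1
  s[2] = (0001111000011110000111100001111)·(0111011000100101011111000001100) mod 2 = 0+0+0+1+0+1+1+0+0+0+0+0+0+1+0+0+0+0+0+1+1+1+0+0+0+0+0+1+1+0+0 mod 2 = 1
  s[3] = (0000000111111110000000011111111)·(0111011000100101011111000001100) mod 2 = 0+0+0+0+0+0+0+0+0+0+1+0+0+1+0+0+0+0+0+0+0+0+0+0+0+0+0+1+1+0+0 mod 2 = 0
  s[4] = (0000000000000001111111111111111)·(0111011000100101011111000001100) mod 2 = 0+0+0+0+0+0+0+0+0+0+0+0+0+0+0+1+0+1+1+1+1+1+0+0+0+0+0+1+1+0+0 mod 2 = 0
Syndrome = 01100
Non-zero syndrome: error at position 6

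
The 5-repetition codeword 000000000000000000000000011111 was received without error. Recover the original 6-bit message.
Split into 5-bit blocks: 00000 00000 00000 00000 00000 11111
Data = 000001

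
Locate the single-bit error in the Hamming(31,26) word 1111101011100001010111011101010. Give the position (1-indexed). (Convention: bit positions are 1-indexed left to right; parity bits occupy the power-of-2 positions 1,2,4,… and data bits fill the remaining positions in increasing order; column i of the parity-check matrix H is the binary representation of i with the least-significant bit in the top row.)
Syndrome s = H · r^T (mod 2), r = 1111101011100001010111011101010:
  s[0] = (1010101010101010101010101010101)·(1111101011100001010111011101010) mod 2 = 1+0+1+0+1+0+1+0+1+0+1+0+0+0+0+0+0+0+0+0+1+0+0+0+1+0+0+0+0+0+0 mod 2 = 0
  s[1] = (0110011001100110011001100110011)·(1111101011100001010111011101010) mod 2 = 0+1+1+0+0+0+1+0+0+1+1+0+0+0+0+0+0+1+0+0+0+1+0+0+0+1+0+0+0+1+0 mod 2 = 1
  s[2] = (0001111000011110000111100001111)·(1111101011100001010111011101010) mod 2 = 0+0+0+1+1+0+1+0+0+0+0+0+0+0+0+0+0+0+0+1+1+1+0+0+0+0+0+1+0+1+0 mod 2 = 0
  s[3] = (0000000111111110000000011111111)·(1111101011100001010111011101010) mod 2 = 0+0+0+0+0+0+0+0+1+1+1+0+0+0+0+0+0+0+0+0+0+0+0+1+1+1+0+1+0+1+0 mod 2 = 0
  s[4] = (0000000000000001111111111111111)·(1111101011100001010111011101010) mod 2 = 0+0+0+0+0+0+0+0+0+0+0+0+0+0+0+1+0+1+0+1+1+1+0+1+1+1+0+1+0+1+0 mod 2 = 0
Syndrome = 01000
Column i of H is the binary representation of i, so the syndrome is the binary index of the flipped bit.
Read s = 01000 with s[0] as LSB: 0·2^0 + 1·2^1 + 0·2^2 + 0·2^3 + 0·2^4 = 2.
Error is at bit position 2.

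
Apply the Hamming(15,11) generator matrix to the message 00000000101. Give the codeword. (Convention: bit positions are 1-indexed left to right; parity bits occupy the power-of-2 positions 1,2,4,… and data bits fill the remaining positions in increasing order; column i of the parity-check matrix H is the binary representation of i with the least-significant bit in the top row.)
Codeword c = d · G (mod 2), d = 00000000101:
  c[0] = d·G[:,0] = (00000000101)·(11011010101) mod 2 = 0+0+0+0+0+0+0+0+1+0+1 mod 2 = 0
  c[1] = d·G[:,1] = (00000000101)·(10110110011) mod 2 = 0+0+0+0+0+0+0+0+0+0+1 mod 2 = 1
  c[2] = d·G[:,2] = (00000000101)·(10000000000) mod 2 = 0+0+0+0+0+0+0+0+0+0+0 mod 2 = 0
  c[3] = d·G[:,3] = (00000000101)·(01110001111) mod 2 = 0+0+0+0+0+0+0+0+1+0+1 mod 2 = 0
  c[4] = d·G[:,4] = (00000000101)·(01000000000) mod 2 = 0+0+0+0+0+0+0+0+0+0+0 mod 2 = 0
  c[5] = d·G[:,5] = (00000000101)·(00100000000) mod 2 = 0+0+0+0+0+0+0+0+0+0+0 mod 2 = 0
  c[6] = d·G[:,6] = (00000000101)·(00010000000) mod 2 = 0+0+0+0+0+0+0+0+0+0+0 mod 2 = 0
  c[7] = d·G[:,7] = (00000000101)·(00001111111) mod 2 = 0+0+0+0+0+0+0+0+1+0+1 mod 2 = 0
  c[8] = d·G[:,8] = (00000000101)·(00001000000) mod 2 = 0+0+0+0+0+0+0+0+0+0+0 mod 2 = 0
  c[9] = d·G[:,9] = (00000000101)·(00000100000) mod 2 = 0+0+0+0+0+0+0+0+0+0+0 mod 2 = 0
  c[10] = d·G[:,10] = (00000000101)·(00000010000) mod 2 = 0+0+0+0+0+0+0+0+0+0+0 mod 2 = 0
  c[11] = d·G[:,11] = (00000000101)·(00000001000) mod 2 = 0+0+0+0+0+0+0+0+0+0+0 mod 2 = 0
  c[12] = d·G[:,12] = (00000000101)·(00000000100) mod 2 = 0+0+0+0+0+0+0+0+1+0+0 mod 2 = 1
  c[13] = d·G[:,13] = (00000000101)·(00000000010) mod 2 = 0+0+0+0+0+0+0+0+0+0+0 mod 2 = 0
  c[14] = d·G[:,14] = (00000000101)·(00000000001) mod 2 = 0+0+0+0+0+0+0+0+0+0+1 mod 2 = 1
Codeword = 010000000000101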